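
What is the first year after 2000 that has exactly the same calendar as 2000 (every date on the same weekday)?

Two years share a calendar iff Jan 1 falls on the same weekday and both are leap or both are common. 2000: Jan 1 is Saturday, leap year.
2001: Jan 1 Monday, common
2002: Jan 1 Tuesday, common
2003: Jan 1 Wednesday, common
2004: Jan 1 Thursday, leap
2005: Jan 1 Saturday, common
2006: Jan 1 Sunday, common
2007: Jan 1 Monday, common
2008: Jan 1 Tuesday, leap
2009: Jan 1 Thursday, common
2010: Jan 1 Friday, common
2011: Jan 1 Saturday, common
2012: Jan 1 Sunday, leap
2013: Jan 1 Tuesday, common
2014: Jan 1 Wednesday, common
2015: Jan 1 Thursday, common
2016: Jan 1 Friday, leap
2017: Jan 1 Sunday, common
2018: Jan 1 Monday, common
2019: Jan 1 Tuesday, common
2020: Jan 1 Wednesday, leap
2021: Jan 1 Friday, common
2022: Jan 1 Saturday, common
2023: Jan 1 Sunday, common
2024: Jan 1 Monday, leap
2025: Jan 1 Wednesday, common
2026: Jan 1 Thursday, common
2027: Jan 1 Friday, common
2028: Jan 1 Saturday, leap
2028 matches on both conditions.

2028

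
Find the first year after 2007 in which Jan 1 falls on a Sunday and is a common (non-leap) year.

Jan 1 advances by 2 weekdays after a leap year and by 1 after a common year.
2007: Jan 1 is Monday.
2008: Tuesday (leap)
2009: Thursday
2010: Friday
2011: Saturday
2012: Sunday (leap)
2013: Tuesday
2014: Wednesday
2015: Thursday
2016: Friday (leap)
2017: Sunday
2017 begins on a Sunday and is a common year.

2017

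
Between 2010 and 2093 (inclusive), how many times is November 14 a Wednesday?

Track November 14's weekday year by year (advancing +1, or +2 across a Feb 29):
  2010: Sun  2011: Mon (+1)  2012: Wed (+2) ✓  2013: Thu (+1)  2014: Fri (+1)
  2015: Sat (+1)  2016: Mon (+2)  2017: Tue (+1)  2018: Wed (+1) ✓  2019: Thu (+1)
  2020: Sat (+2)  2021: Sun (+1)  2022: Mon (+1)  2023: Tue (+1)  … (56 more years) …
  2080: Thu (+2)  2081: Fri (+1)  2082: Sat (+1)  2083: Sun (+1)  2084: Tue (+2)
  2085: Wed (+1) ✓  2086: Thu (+1)  2087: Fri (+1)  2088: Sun (+2)  2089: Mon (+1)
  2090: Tue (+1)  2091: Wed (+1) ✓  2092: Fri (+2)  2093: Sat (+1)
Wednesday years: 2012, 2018, 2029, 2035, 2040, 2046, 2057, 2063, 2068, 2074, 2085, 2091 — 12 in total.

12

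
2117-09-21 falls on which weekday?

Tuesday

January 1, 2117 is a Friday.
September 21 is day 264 of the year, i.e. 263 days after Jan 1.
263 mod 7 = 4, so advance 4 weekdays from Friday: Tuesday.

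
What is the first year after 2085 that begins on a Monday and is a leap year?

2120

Jan 1 advances by 2 weekdays after a leap year and by 1 after a common year.
2085: Jan 1 is Monday.
2086: Tuesday
2087: Wednesday
2088: Thursday (leap)
2089: Saturday
2090: Sunday
2091: Monday
2092: Tuesday (leap)
2093: Thursday
2094: Friday
2095: Saturday
2096: Sunday (leap)
2097: Tuesday
2098: Wednesday
2099: Thursday
2100: Friday
2101: Saturday
2102: Sunday
2103: Monday
2104: Tuesday (leap)
2105: Thursday
2106: Friday
2107: Saturday
2108: Sunday (leap)
2109: Tuesday
2110: Wednesday
2111: Thursday
2112: Friday (leap)
2113: Sunday
2114: Monday
2115: Tuesday
2116: Wednesday (leap)
2117: Friday
2118: Saturday
2119: Sunday
2120: Monday (leap)
2120 begins on a Monday and is a leap year.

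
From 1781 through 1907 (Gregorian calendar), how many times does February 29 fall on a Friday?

4

Leap years in 1781–1907: 29 of them.
Feb 29 weekday advances by 5 (mod 7) from one leap year to the next four years later (or differs when a century non-leap intervenes).
Leap-day weekdays: 1784:Sun 1788:Fri✓ 1792:Wed 1796:Mon 1804:Wed 1808:Mon 1812:Sat 1816:Thu 1820:Tue 1824:Sun 1828:Fri✓ 1832:Wed 1836:Mon …(3 more)… 1852:Sun 1856:Fri✓ 1860:Wed 1864:Mon 1868:Sat 1872:Thu 1876:Tue 1880:Sun 1884:Fri✓ 1888:Wed 1892:Mon 1896:Sat 1904:Mon
Friday: 1788, 1828, 1856, 1884 → 4.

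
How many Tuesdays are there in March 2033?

5

March 2033 has 31 days and begins on Tuesday.
The first Tuesday is March 1.
Tuesdays fall on 1, 8, 15, 22, 29 — that's 5.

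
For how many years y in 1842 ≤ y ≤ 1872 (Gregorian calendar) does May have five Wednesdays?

14

May has 31 days; it has five Wednesdays when Wednesday falls among the first (month-length − 28) days — i.e. when May 1 is one of Wednesday/Tuesday/Monday.
May 1 by year: 1842:Sun 1843:Mon✓ 1844:Wed✓ 1845:Thu 1846:Fri 1847:Sat 1848:Mon✓ 1849:Tue✓ 1850:Wed✓ 1851:Thu 1852:Sat 1853:Sun 1854:Mon✓ 1855:Tue✓ 1856:Thu 1857:Fri 1858:Sat 1859:Sun 1860:Tue✓ 1861:Wed✓ 1862:Thu 1863:Fri 1864:Sun 1865:Mon✓ 1866:Tue✓ 1867:Wed✓ 1868:Fri 1869:Sat 1870:Sun 1871:Mon✓ 1872:Wed✓
Years with five Wednesdays: 1843, 1844, 1848, 1849, 1850, 1854, 1855, 1860, 1861, 1865, 1866, 1867, 1871, 1872 → 14.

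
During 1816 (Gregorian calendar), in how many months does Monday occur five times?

A month of length L has five Mondays iff its first Monday is on day ≤ L−28 (so day 1–3 in a 31-day month, 1–2 in a 30-day month, day 1 in a leap February).
Checking each month of 1816: Jan starts Mon (31d) ✓; Feb starts Thu (29d); Mar starts Fri (31d); Apr starts Mon (30d) ✓; May starts Wed (31d); Jun starts Sat (30d); Jul starts Mon (31d) ✓; Aug starts Thu (31d); Sep starts Sun (30d) ✓; Oct starts Tue (31d); Nov starts Fri (30d); Dec starts Sun (31d) ✓.
Five-Monday months: January, April, July, September, December → 5.

5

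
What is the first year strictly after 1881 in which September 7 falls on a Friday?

From one year to the next, a fixed date's weekday advances by 1, or by 2 when a Feb 29 lies between the two dates.
1881: September 7 is Wednesday.
1882: Thursday (+1)
1883: Friday (+1)
September 7 falls on a Friday in 1883.

1883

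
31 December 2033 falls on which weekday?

Saturday

January 1, 2033 is a Saturday.
December 31 is day 365 of the year, i.e. 364 days after Jan 1.
364 mod 7 = 0, so advance 0 weekdays from Saturday: Saturday.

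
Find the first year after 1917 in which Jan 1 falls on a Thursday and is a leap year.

1920

Jan 1 advances by 2 weekdays after a leap year and by 1 after a common year.
1917: Jan 1 is Monday.
1918: Tuesday
1919: Wednesday
1920: Thursday (leap)
1920 begins on a Thursday and is a leap year.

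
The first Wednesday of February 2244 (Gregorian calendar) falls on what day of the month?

7

February 1, 2244 is a Thursday, so the first Wednesday is the 7th.
The first Wednesday is 7 + 0 = 7.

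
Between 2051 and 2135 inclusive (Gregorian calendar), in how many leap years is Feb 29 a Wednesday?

3

Leap years in 2051–2135: 20 of them.
Feb 29 weekday advances by 5 (mod 7) from one leap year to the next four years later (or differs when a century non-leap intervenes).
Leap-day weekdays: 2052:Thu 2056:Tue 2060:Sun 2064:Fri 2068:Wed✓ 2072:Mon 2076:Sat 2080:Thu 2084:Tue 2088:Sun 2092:Fri 2096:Wed✓ 2104:Fri 2108:Wed✓ 2112:Mon 2116:Sat 2120:Thu 2124:Tue 2128:Sun 2132:Fri
Wednesday: 2068, 2096, 2108 → 3.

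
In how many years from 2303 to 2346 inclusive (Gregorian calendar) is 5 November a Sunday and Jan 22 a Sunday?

5

Check each year's weekday for 5 November and Jan 22:
  2303: Thu/Thu  2304: Sat/Fri  2305: Sun/Sun ✓  2306: Mon/Mon  2307: Tue/Tue  2308: Thu/Wed  2309: Fri/Fri  2310: Sat/Sat  2311: Sun/Sun ✓  2312: Tue/Mon  2313: Wed/Wed  2314: Thu/Thu  2315: Fri/Fri  2316: Sun/Sat  …(16 more)…  2333: Sun/Sun ✓  2334: Mon/Mon  2335: Tue/Tue  2336: Thu/Wed  2337: Fri/Fri  2338: Sat/Sat  2339: Sun/Sun ✓  2340: Tue/Mon  2341: Wed/Wed  2342: Thu/Thu  2343: Fri/Fri  2344: Sun/Sat  2345: Mon/Mon  2346: Tue/Tue
Both conditions hold in: 2305, 2311, 2322, 2333, 2339 — 5.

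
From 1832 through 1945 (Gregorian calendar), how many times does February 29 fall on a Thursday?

Leap years in 1832–1945: 28 of them.
Feb 29 weekday advances by 5 (mod 7) from one leap year to the next four years later (or differs when a century non-leap intervenes).
Leap-day weekdays: 1832:Wed 1836:Mon 1840:Sat 1844:Thu✓ 1848:Tue 1852:Sun 1856:Fri 1860:Wed 1864:Mon 1868:Sat 1872:Thu✓ 1876:Tue 1880:Sun 1884:Fri 1888:Wed 1892:Mon 1896:Sat 1904:Mon 1908:Sat 1912:Thu✓ 1916:Tue 1920:Sun 1924:Fri 1928:Wed 1932:Mon 1936:Sat 1940:Thu✓ 1944:Tue
Thursday: 1844, 1872, 1912, 1940 → 4.

4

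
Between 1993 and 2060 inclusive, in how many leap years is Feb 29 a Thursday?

3

Leap years in 1993–2060: 17 of them.
Feb 29 weekday advances by 5 (mod 7) from one leap year to the next four years later (or differs when a century non-leap intervenes).
Leap-day weekdays: 1996:Thu✓ 2000:Tue 2004:Sun 2008:Fri 2012:Wed 2016:Mon 2020:Sat 2024:Thu✓ 2028:Tue 2032:Sun 2036:Fri 2040:Wed 2044:Mon 2048:Sat 2052:Thu✓ 2056:Tue 2060:Sun
Thursday: 1996, 2024, 2052 → 3.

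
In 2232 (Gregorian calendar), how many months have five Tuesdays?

4

A month of length L has five Tuesdays iff its first Tuesday is on day ≤ L−28 (so day 1–3 in a 31-day month, 1–2 in a 30-day month, day 1 in a leap February).
Checking each month of 2232: Jan starts Sun (31d) ✓; Feb starts Wed (29d); Mar starts Thu (31d); Apr starts Sun (30d); May starts Tue (31d) ✓; Jun starts Fri (30d); Jul starts Sun (31d) ✓; Aug starts Wed (31d); Sep starts Sat (30d); Oct starts Mon (31d) ✓; Nov starts Thu (30d); Dec starts Sat (31d).
Five-Tuesday months: January, May, July, October → 4.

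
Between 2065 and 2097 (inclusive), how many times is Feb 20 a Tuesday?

Track Feb 20's weekday year by year (advancing +1, or +2 across a Feb 29):
  2065: Fri  2066: Sat (+1)  2067: Sun (+1)  2068: Mon (+1)  2069: Wed (+2)
  2070: Thu (+1)  2071: Fri (+1)  2072: Sat (+1)  2073: Mon (+2)  2074: Tue (+1) ✓
  2075: Wed (+1)  2076: Thu (+1)  2077: Sat (+2)  2078: Sun (+1)  … (5 more years) …
  2084: Sun (+1)  2085: Tue (+2) ✓  2086: Wed (+1)  2087: Thu (+1)  2088: Fri (+1)
  2089: Sun (+2)  2090: Mon (+1)  2091: Tue (+1) ✓  2092: Wed (+1)  2093: Fri (+2)
  2094: Sat (+1)  2095: Sun (+1)  2096: Mon (+1)  2097: Wed (+2)
Tuesday years: 2074, 2080, 2085, 2091 — 4 in total.

4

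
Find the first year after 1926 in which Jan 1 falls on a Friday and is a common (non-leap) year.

Jan 1 advances by 2 weekdays after a leap year and by 1 after a common year.
1926: Jan 1 is Friday.
1927: Saturday
1928: Sunday (leap)
1929: Tuesday
1930: Wednesday
1931: Thursday
1932: Friday (leap)
1933: Sunday
1934: Monday
1935: Tuesday
1936: Wednesday (leap)
1937: Friday
1937 begins on a Friday and is a common year.

1937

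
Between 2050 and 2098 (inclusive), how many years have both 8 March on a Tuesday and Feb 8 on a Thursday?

0

Check each year's weekday for 8 March and Feb 8:
  2050: Tue/Tue  2051: Wed/Wed  2052: Fri/Thu  2053: Sat/Sat  2054: Sun/Sun  2055: Mon/Mon  2056: Wed/Tue  2057: Thu/Thu  2058: Fri/Fri  2059: Sat/Sat  2060: Mon/Sun  2061: Tue/Tue  2062: Wed/Wed  2063: Thu/Thu  …(21 more)…  2085: Thu/Thu  2086: Fri/Fri  2087: Sat/Sat  2088: Mon/Sun  2089: Tue/Tue  2090: Wed/Wed  2091: Thu/Thu  2092: Sat/Fri  2093: Sun/Sun  2094: Mon/Mon  2095: Tue/Tue  2096: Thu/Wed  2097: Fri/Fri  2098: Sat/Sat
Both conditions hold in: no year — 0.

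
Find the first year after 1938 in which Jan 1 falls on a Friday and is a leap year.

1960

Jan 1 advances by 2 weekdays after a leap year and by 1 after a common year.
1938: Jan 1 is Saturday.
1939: Sunday
1940: Monday (leap)
1941: Wednesday
1942: Thursday
1943: Friday
1944: Saturday (leap)
1945: Monday
1946: Tuesday
1947: Wednesday
1948: Thursday (leap)
1949: Saturday
1950: Sunday
1951: Monday
1952: Tuesday (leap)
1953: Thursday
1954: Friday
1955: Saturday
1956: Sunday (leap)
1957: Tuesday
1958: Wednesday
1959: Thursday
1960: Friday (leap)
1960 begins on a Friday and is a leap year.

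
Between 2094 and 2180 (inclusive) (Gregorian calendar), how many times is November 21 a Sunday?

Track November 21's weekday year by year (advancing +1, or +2 across a Feb 29):
  2094: Sun ✓  2095: Mon (+1)  2096: Wed (+2)  2097: Thu (+1)  2098: Fri (+1)
  2099: Sat (+1)  2100: Sun (+1) ✓  2101: Mon (+1)  2102: Tue (+1)  2103: Wed (+1)
  2104: Fri (+2)  2105: Sat (+1)  2106: Sun (+1) ✓  2107: Mon (+1)  … (59 more years) …
  2167: Sat (+1)  2168: Mon (+2)  2169: Tue (+1)  2170: Wed (+1)  2171: Thu (+1)
  2172: Sat (+2)  2173: Sun (+1) ✓  2174: Mon (+1)  2175: Tue (+1)  2176: Thu (+2)
  2177: Fri (+1)  2178: Sat (+1)  2179: Sun (+1) ✓  2180: Tue (+2)
Sunday years: 2094, 2100, 2106, 2117, 2123, 2128, 2134, 2145, 2151, 2156, 2162, 2173, 2179 — 13 in total.

13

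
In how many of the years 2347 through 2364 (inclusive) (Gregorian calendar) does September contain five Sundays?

5

September has 30 days; it has five Sundays when Sunday falls among the first (month-length − 28) days — i.e. when September 1 is one of Sunday/Saturday.
September 1 by year: 2347:Mon 2348:Wed 2349:Thu 2350:Fri 2351:Sat✓ 2352:Mon 2353:Tue 2354:Wed 2355:Thu 2356:Sat✓ 2357:Sun✓ 2358:Mon 2359:Tue 2360:Thu 2361:Fri 2362:Sat✓ 2363:Sun✓ 2364:Tue
Years with five Sundays: 2351, 2356, 2357, 2362, 2363 → 5.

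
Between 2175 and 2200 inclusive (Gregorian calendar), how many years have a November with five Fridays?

8

November has 30 days; it has five Fridays when Friday falls among the first (month-length − 28) days — i.e. when November 1 is one of Friday/Thursday.
November 1 by year: 2175:Wed 2176:Fri✓ 2177:Sat 2178:Sun 2179:Mon 2180:Wed 2181:Thu✓ 2182:Fri✓ 2183:Sat 2184:Mon 2185:Tue 2186:Wed 2187:Thu✓ 2188:Sat 2189:Sun 2190:Mon 2191:Tue 2192:Thu✓ 2193:Fri✓ 2194:Sat 2195:Sun 2196:Tue 2197:Wed 2198:Thu✓ 2199:Fri✓ 2200:Sat
Years with five Fridays: 2176, 2181, 2182, 2187, 2192, 2193, 2198, 2199 → 8.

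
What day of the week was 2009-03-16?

January 1, 2009 is a Thursday.
March 16 is day 75 of the year, i.e. 74 days after Jan 1.
74 mod 7 = 4, so advance 4 weekdays from Thursday: Monday.

Monday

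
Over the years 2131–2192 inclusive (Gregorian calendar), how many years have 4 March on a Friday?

9

Track 4 March's weekday year by year (advancing +1, or +2 across a Feb 29):
  2131: Sun  2132: Tue (+2)  2133: Wed (+1)  2134: Thu (+1)  2135: Fri (+1) ✓
  2136: Sun (+2)  2137: Mon (+1)  2138: Tue (+1)  2139: Wed (+1)  2140: Fri (+2) ✓
  2141: Sat (+1)  2142: Sun (+1)  2143: Mon (+1)  2144: Wed (+2)  … (34 more years) …
  2179: Thu (+1)  2180: Sat (+2)  2181: Sun (+1)  2182: Mon (+1)  2183: Tue (+1)
  2184: Thu (+2)  2185: Fri (+1) ✓  2186: Sat (+1)  2187: Sun (+1)  2188: Tue (+2)
  2189: Wed (+1)  2190: Thu (+1)  2191: Fri (+1) ✓  2192: Sun (+2)
Friday years: 2135, 2140, 2146, 2157, 2163, 2168, 2174, 2185, 2191 — 9 in total.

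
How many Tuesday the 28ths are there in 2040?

2

Check the 28th of each month of 2040: Jan 28: Sat, Feb 28: Tue, Mar 28: Wed, Apr 28: Sat, May 28: Mon, Jun 28: Thu, Jul 28: Sat, Aug 28: Tue, Sep 28: Fri, Oct 28: Sun, Nov 28: Wed, Dec 28: Fri.
Tuesday occurs in February, August — 2 months.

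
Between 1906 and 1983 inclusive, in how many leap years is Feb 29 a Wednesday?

Leap years in 1906–1983: 19 of them.
Feb 29 weekday advances by 5 (mod 7) from one leap year to the next four years later (or differs when a century non-leap intervenes).
Leap-day weekdays: 1908:Sat 1912:Thu 1916:Tue 1920:Sun 1924:Fri 1928:Wed✓ 1932:Mon 1936:Sat 1940:Thu 1944:Tue 1948:Sun 1952:Fri 1956:Wed✓ 1960:Mon 1964:Sat 1968:Thu 1972:Tue 1976:Sun 1980:Fri
Wednesday: 1928, 1956 → 2.

2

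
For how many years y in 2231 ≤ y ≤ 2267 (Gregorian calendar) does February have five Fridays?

1

February has 28 days (29 in leap years); it has five Fridays when Friday falls among the first (month-length − 28) days — i.e. when February 1 is Friday in a leap year (never in a common year).
February 1 by year: 2231:Tue 2232:Wed 2233:Fri 2234:Sat 2235:Sun 2236:Mon 2237:Wed 2238:Thu 2239:Fri 2240:Sat 2241:Mon 2242:Tue 2243:Wed 2244:Thu 2245:Sat …(7 more)… 2253:Tue 2254:Wed 2255:Thu 2256:Fri✓ 2257:Sun 2258:Mon 2259:Tue 2260:Wed 2261:Fri 2262:Sat 2263:Sun 2264:Mon 2265:Wed 2266:Thu 2267:Fri
Years with five Fridays: 2256 → 1.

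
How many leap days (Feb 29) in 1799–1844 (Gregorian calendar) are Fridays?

1

Leap years in 1799–1844: 11 of them.
Feb 29 weekday advances by 5 (mod 7) from one leap year to the next four years later (or differs when a century non-leap intervenes).
Leap-day weekdays: 1804:Wed 1808:Mon 1812:Sat 1816:Thu 1820:Tue 1824:Sun 1828:Fri✓ 1832:Wed 1836:Mon 1840:Sat 1844:Thu
Friday: 1828 → 1.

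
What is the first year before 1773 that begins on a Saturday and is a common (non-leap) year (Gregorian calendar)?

Jan 1 advances by 2 weekdays after a leap year and by 1 after a common year.
1773: Jan 1 is Friday.
1772: Wednesday (leap)
1771: Tuesday
1770: Monday
1769: Sunday
1768: Friday (leap)
1767: Thursday
1766: Wednesday
1765: Tuesday
1764: Sunday (leap)
1763: Saturday
1763 begins on a Saturday and is a common year.

1763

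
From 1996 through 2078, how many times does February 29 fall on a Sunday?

Leap years in 1996–2078: 21 of them.
Feb 29 weekday advances by 5 (mod 7) from one leap year to the next four years later (or differs when a century non-leap intervenes).
Leap-day weekdays: 1996:Thu 2000:Tue 2004:Sun✓ 2008:Fri 2012:Wed 2016:Mon 2020:Sat 2024:Thu 2028:Tue 2032:Sun✓ 2036:Fri 2040:Wed 2044:Mon 2048:Sat 2052:Thu 2056:Tue 2060:Sun✓ 2064:Fri 2068:Wed 2072:Mon 2076:Sat
Sunday: 2004, 2032, 2060 → 3.

3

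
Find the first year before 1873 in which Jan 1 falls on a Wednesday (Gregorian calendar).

1868

Jan 1 advances by 2 weekdays after a leap year and by 1 after a common year.
1873: Jan 1 is Wednesday.
1872: Monday (leap)
1871: Sunday
1870: Saturday
1869: Friday
1868: Wednesday (leap)
1868 begins on a Wednesday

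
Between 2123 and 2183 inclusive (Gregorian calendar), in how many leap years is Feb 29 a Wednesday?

2

Leap years in 2123–2183: 15 of them.
Feb 29 weekday advances by 5 (mod 7) from one leap year to the next four years later (or differs when a century non-leap intervenes).
Leap-day weekdays: 2124:Tue 2128:Sun 2132:Fri 2136:Wed✓ 2140:Mon 2144:Sat 2148:Thu 2152:Tue 2156:Sun 2160:Fri 2164:Wed✓ 2168:Mon 2172:Sat 2176:Thu 2180:Tue
Wednesday: 2136, 2164 → 2.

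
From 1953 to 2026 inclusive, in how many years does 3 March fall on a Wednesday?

10

Track 3 March's weekday year by year (advancing +1, or +2 across a Feb 29):
  1953: Tue  1954: Wed (+1) ✓  1955: Thu (+1)  1956: Sat (+2)  1957: Sun (+1)
  1958: Mon (+1)  1959: Tue (+1)  1960: Thu (+2)  1961: Fri (+1)  1962: Sat (+1)
  1963: Sun (+1)  1964: Tue (+2)  1965: Wed (+1) ✓  1966: Thu (+1)  … (46 more years) …
  2013: Sun (+1)  2014: Mon (+1)  2015: Tue (+1)  2016: Thu (+2)  2017: Fri (+1)
  2018: Sat (+1)  2019: Sun (+1)  2020: Tue (+2)  2021: Wed (+1) ✓  2022: Thu (+1)
  2023: Fri (+1)  2024: Sun (+2)  2025: Mon (+1)  2026: Tue (+1)
Wednesday years: 1954, 1965, 1971, 1976, 1982, 1993, 1999, 2004, 2010, 2021 — 10 in total.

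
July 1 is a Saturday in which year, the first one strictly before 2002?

From one year to the next, a fixed date's weekday advances by 1, or by 2 when a Feb 29 lies between the two dates.
2002: July 1 is Monday.
2001: Sunday (−1)
2000: Saturday (−1)
July 1 falls on a Saturday in 2000.

2000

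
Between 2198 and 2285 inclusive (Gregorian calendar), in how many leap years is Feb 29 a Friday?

3

Leap years in 2198–2285: 21 of them.
Feb 29 weekday advances by 5 (mod 7) from one leap year to the next four years later (or differs when a century non-leap intervenes).
Leap-day weekdays: 2204:Wed 2208:Mon 2212:Sat 2216:Thu 2220:Tue 2224:Sun 2228:Fri✓ 2232:Wed 2236:Mon 2240:Sat 2244:Thu 2248:Tue 2252:Sun 2256:Fri✓ 2260:Wed 2264:Mon 2268:Sat 2272:Thu 2276:Tue 2280:Sun 2284:Fri✓
Friday: 2228, 2256, 2284 → 3.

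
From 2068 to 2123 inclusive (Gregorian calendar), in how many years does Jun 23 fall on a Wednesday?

8

Track Jun 23's weekday year by year (advancing +1, or +2 across a Feb 29):
  2068: Sat  2069: Sun (+1)  2070: Mon (+1)  2071: Tue (+1)  2072: Thu (+2)
  2073: Fri (+1)  2074: Sat (+1)  2075: Sun (+1)  2076: Tue (+2)  2077: Wed (+1) ✓
  2078: Thu (+1)  2079: Fri (+1)  2080: Sun (+2)  2081: Mon (+1)  … (28 more years) …
  2110: Mon (+1)  2111: Tue (+1)  2112: Thu (+2)  2113: Fri (+1)  2114: Sat (+1)
  2115: Sun (+1)  2116: Tue (+2)  2117: Wed (+1) ✓  2118: Thu (+1)  2119: Fri (+1)
  2120: Sun (+2)  2121: Mon (+1)  2122: Tue (+1)  2123: Wed (+1) ✓
Wednesday years: 2077, 2083, 2088, 2094, 2100, 2106, 2117, 2123 — 8 in total.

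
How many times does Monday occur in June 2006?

4

June 2006 has 30 days and begins on Thursday.
The first Monday is June 5.
Mondays fall on 5, 12, 19, 26 — that's 4.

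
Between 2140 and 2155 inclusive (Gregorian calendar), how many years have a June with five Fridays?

5

June has 30 days; it has five Fridays when Friday falls among the first (month-length − 28) days — i.e. when June 1 is one of Friday/Thursday.
June 1 by year: 2140:Wed 2141:Thu✓ 2142:Fri✓ 2143:Sat 2144:Mon 2145:Tue 2146:Wed 2147:Thu✓ 2148:Sat 2149:Sun 2150:Mon 2151:Tue 2152:Thu✓ 2153:Fri✓ 2154:Sat 2155:Sun
Years with five Fridays: 2141, 2142, 2147, 2152, 2153 → 5.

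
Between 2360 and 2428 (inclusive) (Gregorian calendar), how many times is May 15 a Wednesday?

10

Track May 15's weekday year by year (advancing +1, or +2 across a Feb 29):
  2360: Sun  2361: Mon (+1)  2362: Tue (+1)  2363: Wed (+1) ✓  2364: Fri (+2)
  2365: Sat (+1)  2366: Sun (+1)  2367: Mon (+1)  2368: Wed (+2) ✓  2369: Thu (+1)
  2370: Fri (+1)  2371: Sat (+1)  2372: Mon (+2)  2373: Tue (+1)  … (41 more years) …
  2415: Fri (+1)  2416: Sun (+2)  2417: Mon (+1)  2418: Tue (+1)  2419: Wed (+1) ✓
  2420: Fri (+2)  2421: Sat (+1)  2422: Sun (+1)  2423: Mon (+1)  2424: Wed (+2) ✓
  2425: Thu (+1)  2426: Fri (+1)  2427: Sat (+1)  2428: Mon (+2)
Wednesday years: 2363, 2368, 2374, 2385, 2391, 2396, 2402, 2413, 2419, 2424 — 10 in total.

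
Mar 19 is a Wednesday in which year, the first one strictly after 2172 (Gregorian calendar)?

From one year to the next, a fixed date's weekday advances by 1, or by 2 when a Feb 29 lies between the two dates.
2172: March 19 is Thursday.
2173: Friday (+1)
2174: Saturday (+1)
2175: Sunday (+1)
2176: Tuesday (+2)
2177: Wednesday (+1)
Mar 19 falls on a Wednesday in 2177.

2177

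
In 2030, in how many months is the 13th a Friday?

Check the 13th of each month of 2030: Jan 13: Sun, Feb 13: Wed, Mar 13: Wed, Apr 13: Sat, May 13: Mon, Jun 13: Thu, Jul 13: Sat, Aug 13: Tue, Sep 13: Fri, Oct 13: Sun, Nov 13: Wed, Dec 13: Fri.
Friday occurs in September, December — 2 months.

2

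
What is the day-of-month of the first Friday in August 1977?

5

August 1, 1977 is a Monday, so the first Friday is the 5th.
The first Friday is 5 + 0 = 5.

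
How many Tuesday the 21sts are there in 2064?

Check the 21st of each month of 2064: Jan 21: Mon, Feb 21: Thu, Mar 21: Fri, Apr 21: Mon, May 21: Wed, Jun 21: Sat, Jul 21: Mon, Aug 21: Thu, Sep 21: Sun, Oct 21: Tue, Nov 21: Fri, Dec 21: Sun.
Tuesday occurs in October — 1 month.

1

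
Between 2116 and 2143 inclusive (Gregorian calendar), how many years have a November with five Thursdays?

November has 30 days; it has five Thursdays when Thursday falls among the first (month-length − 28) days — i.e. when November 1 is one of Thursday/Wednesday.
November 1 by year: 2116:Sun 2117:Mon 2118:Tue 2119:Wed✓ 2120:Fri 2121:Sat 2122:Sun 2123:Mon 2124:Wed✓ 2125:Thu✓ 2126:Fri 2127:Sat 2128:Mon 2129:Tue 2130:Wed✓ 2131:Thu✓ 2132:Sat 2133:Sun 2134:Mon 2135:Tue 2136:Thu✓ 2137:Fri 2138:Sat 2139:Sun 2140:Tue 2141:Wed✓ 2142:Thu✓ 2143:Fri
Years with five Thursdays: 2119, 2124, 2125, 2130, 2131, 2136, 2141, 2142 → 8.

8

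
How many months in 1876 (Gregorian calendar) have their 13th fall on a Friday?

Check the 13th of each month of 1876: Jan 13: Thu, Feb 13: Sun, Mar 13: Mon, Apr 13: Thu, May 13: Sat, Jun 13: Tue, Jul 13: Thu, Aug 13: Sun, Sep 13: Wed, Oct 13: Fri, Nov 13: Mon, Dec 13: Wed.
Friday occurs in October — 1 month.

1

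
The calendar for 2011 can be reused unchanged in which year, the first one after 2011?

2022

Two years share a calendar iff Jan 1 falls on the same weekday and both are leap or both are common. 2011: Jan 1 is Saturday, common year.
2012: Jan 1 Sunday, leap
2013: Jan 1 Tuesday, common
2014: Jan 1 Wednesday, common
2015: Jan 1 Thursday, common
2016: Jan 1 Friday, leap
2017: Jan 1 Sunday, common
2018: Jan 1 Monday, common
2019: Jan 1 Tuesday, common
2020: Jan 1 Wednesday, leap
2021: Jan 1 Friday, common
2022: Jan 1 Saturday, common
2022 matches on both conditions.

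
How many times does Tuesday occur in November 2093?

November 2093 has 30 days and begins on Sunday.
The first Tuesday is November 3.
Tuesdays fall on 3, 10, 17, 24 — that's 4.

4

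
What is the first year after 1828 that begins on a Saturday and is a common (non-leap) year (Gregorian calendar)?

Jan 1 advances by 2 weekdays after a leap year and by 1 after a common year.
1828: Jan 1 is Tuesday (leap).
1829: Thursday
1830: Friday
1831: Saturday
1831 begins on a Saturday and is a common year.

1831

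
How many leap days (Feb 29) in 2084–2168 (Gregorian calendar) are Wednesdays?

4

Leap years in 2084–2168: 21 of them.
Feb 29 weekday advances by 5 (mod 7) from one leap year to the next four years later (or differs when a century non-leap intervenes).
Leap-day weekdays: 2084:Tue 2088:Sun 2092:Fri 2096:Wed✓ 2104:Fri 2108:Wed✓ 2112:Mon 2116:Sat 2120:Thu 2124:Tue 2128:Sun 2132:Fri 2136:Wed✓ 2140:Mon 2144:Sat 2148:Thu 2152:Tue 2156:Sun 2160:Fri 2164:Wed✓ 2168:Mon
Wednesday: 2096, 2108, 2136, 2164 → 4.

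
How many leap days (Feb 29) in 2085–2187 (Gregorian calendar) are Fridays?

4

Leap years in 2085–2187: 24 of them.
Feb 29 weekday advances by 5 (mod 7) from one leap year to the next four years later (or differs when a century non-leap intervenes).
Leap-day weekdays: 2088:Sun 2092:Fri✓ 2096:Wed 2104:Fri✓ 2108:Wed 2112:Mon 2116:Sat 2120:Thu 2124:Tue 2128:Sun 2132:Fri✓ 2136:Wed 2140:Mon 2144:Sat 2148:Thu 2152:Tue 2156:Sun 2160:Fri✓ 2164:Wed 2168:Mon 2172:Sat 2176:Thu 2180:Tue 2184:Sun
Friday: 2092, 2104, 2132, 2160 → 4.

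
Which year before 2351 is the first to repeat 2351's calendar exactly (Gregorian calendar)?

2345

Two years share a calendar iff Jan 1 falls on the same weekday and both are leap or both are common. 2351: Jan 1 is Monday, common year.
2350: Jan 1 Sunday, common
2349: Jan 1 Saturday, common
2348: Jan 1 Thursday, leap
2347: Jan 1 Wednesday, common
2346: Jan 1 Tuesday, common
2345: Jan 1 Monday, common
2345 matches on both conditions.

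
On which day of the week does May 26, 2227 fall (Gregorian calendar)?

Saturday

January 1, 2227 is a Monday.
May 26 is day 146 of the year, i.e. 145 days after Jan 1.
145 mod 7 = 5, so advance 5 weekdays from Monday: Saturday.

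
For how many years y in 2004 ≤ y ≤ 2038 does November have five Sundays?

10

November has 30 days; it has five Sundays when Sunday falls among the first (month-length − 28) days — i.e. when November 1 is one of Sunday/Saturday.
November 1 by year: 2004:Mon 2005:Tue 2006:Wed 2007:Thu 2008:Sat✓ 2009:Sun✓ 2010:Mon 2011:Tue 2012:Thu 2013:Fri 2014:Sat✓ 2015:Sun✓ 2016:Tue 2017:Wed 2018:Thu …(5 more)… 2024:Fri 2025:Sat✓ 2026:Sun✓ 2027:Mon 2028:Wed 2029:Thu 2030:Fri 2031:Sat✓ 2032:Mon 2033:Tue 2034:Wed 2035:Thu 2036:Sat✓ 2037:Sun✓ 2038:Mon
Years with five Sundays: 2008, 2009, 2014, 2015, 2020, 2025, 2026, 2031, 2036, 2037 → 10.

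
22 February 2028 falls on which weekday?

January 1, 2028 is a Saturday.
February 22 is day 53 of the year, i.e. 52 days after Jan 1.
52 mod 7 = 3, so advance 3 weekdays from Saturday: Tuesday.

Tuesday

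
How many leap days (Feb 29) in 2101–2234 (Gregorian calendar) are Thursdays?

Leap years in 2101–2234: 32 of them.
Feb 29 weekday advances by 5 (mod 7) from one leap year to the next four years later (or differs when a century non-leap intervenes).
Leap-day weekdays: 2104:Fri 2108:Wed 2112:Mon 2116:Sat 2120:Thu✓ 2124:Tue 2128:Sun 2132:Fri 2136:Wed 2140:Mon 2144:Sat 2148:Thu✓ 2152:Tue …(6 more)… 2180:Tue 2184:Sun 2188:Fri 2192:Wed 2196:Mon 2204:Wed 2208:Mon 2212:Sat 2216:Thu✓ 2220:Tue 2224:Sun 2228:Fri 2232:Wed
Thursday: 2120, 2148, 2176, 2216 → 4.

4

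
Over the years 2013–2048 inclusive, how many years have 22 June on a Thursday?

5

Track 22 June's weekday year by year (advancing +1, or +2 across a Feb 29):
  2013: Sat  2014: Sun (+1)  2015: Mon (+1)  2016: Wed (+2)  2017: Thu (+1) ✓
  2018: Fri (+1)  2019: Sat (+1)  2020: Mon (+2)  2021: Tue (+1)  2022: Wed (+1)
  2023: Thu (+1) ✓  2024: Sat (+2)  2025: Sun (+1)  2026: Mon (+1)  … (8 more years) …
  2035: Fri (+1)  2036: Sun (+2)  2037: Mon (+1)  2038: Tue (+1)  2039: Wed (+1)
  2040: Fri (+2)  2041: Sat (+1)  2042: Sun (+1)  2043: Mon (+1)  2044: Wed (+2)
  2045: Thu (+1) ✓  2046: Fri (+1)  2047: Sat (+1)  2048: Mon (+2)
Thursday years: 2017, 2023, 2028, 2034, 2045 — 5 in total.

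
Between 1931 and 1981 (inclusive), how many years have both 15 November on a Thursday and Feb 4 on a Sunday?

6

Check each year's weekday for 15 November and Feb 4:
  1931: Sun/Wed  1932: Tue/Thu  1933: Wed/Sat  1934: Thu/Sun ✓  1935: Fri/Mon  1936: Sun/Tue  1937: Mon/Thu  1938: Tue/Fri  1939: Wed/Sat  1940: Fri/Sun  1941: Sat/Tue  1942: Sun/Wed  1943: Mon/Thu  1944: Wed/Fri  …(23 more)…  1968: Fri/Sun  1969: Sat/Tue  1970: Sun/Wed  1971: Mon/Thu  1972: Wed/Fri  1973: Thu/Sun ✓  1974: Fri/Mon  1975: Sat/Tue  1976: Mon/Wed  1977: Tue/Fri  1978: Wed/Sat  1979: Thu/Sun ✓  1980: Sat/Mon  1981: Sun/Wed
Both conditions hold in: 1934, 1945, 1951, 1962, 1973, 1979 — 6.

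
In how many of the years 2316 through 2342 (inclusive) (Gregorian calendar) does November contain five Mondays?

7

November has 30 days; it has five Mondays when Monday falls among the first (month-length − 28) days — i.e. when November 1 is one of Monday/Sunday.
November 1 by year: 2316:Wed 2317:Thu 2318:Fri 2319:Sat 2320:Mon✓ 2321:Tue 2322:Wed 2323:Thu 2324:Sat 2325:Sun✓ 2326:Mon✓ 2327:Tue 2328:Thu 2329:Fri 2330:Sat 2331:Sun✓ 2332:Tue 2333:Wed 2334:Thu 2335:Fri 2336:Sun✓ 2337:Mon✓ 2338:Tue 2339:Wed 2340:Fri 2341:Sat 2342:Sun✓
Years with five Mondays: 2320, 2325, 2326, 2331, 2336, 2337, 2342 → 7.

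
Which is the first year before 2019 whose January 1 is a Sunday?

2017

Jan 1 advances by 2 weekdays after a leap year and by 1 after a common year.
2019: Jan 1 is Tuesday.
2018: Monday
2017: Sunday
2017 begins on a Sunday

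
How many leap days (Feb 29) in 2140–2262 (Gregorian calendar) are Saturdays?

Leap years in 2140–2262: 30 of them.
Feb 29 weekday advances by 5 (mod 7) from one leap year to the next four years later (or differs when a century non-leap intervenes).
Leap-day weekdays: 2140:Mon 2144:Sat✓ 2148:Thu 2152:Tue 2156:Sun 2160:Fri 2164:Wed 2168:Mon 2172:Sat✓ 2176:Thu 2180:Tue 2184:Sun 2188:Fri …(4 more)… 2212:Sat✓ 2216:Thu 2220:Tue 2224:Sun 2228:Fri 2232:Wed 2236:Mon 2240:Sat✓ 2244:Thu 2248:Tue 2252:Sun 2256:Fri 2260:Wed
Saturday: 2144, 2172, 2212, 2240 → 4.

4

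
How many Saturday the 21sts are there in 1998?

3

Check the 21st of each month of 1998: Jan 21: Wed, Feb 21: Sat, Mar 21: Sat, Apr 21: Tue, May 21: Thu, Jun 21: Sun, Jul 21: Tue, Aug 21: Fri, Sep 21: Mon, Oct 21: Wed, Nov 21: Sat, Dec 21: Mon.
Saturday occurs in February, March, November — 3 months.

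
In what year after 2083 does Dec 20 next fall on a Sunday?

From one year to the next, a fixed date's weekday advances by 1, or by 2 when a Feb 29 lies between the two dates.
2083: December 20 is Monday.
2084: Wednesday (+2)
2085: Thursday (+1)
2086: Friday (+1)
2087: Saturday (+1)
2088: Monday (+2)
2089: Tuesday (+1)
2090: Wednesday (+1)
2091: Thursday (+1)
2092: Saturday (+2)
2093: Sunday (+1)
Dec 20 falls on a Sunday in 2093.

2093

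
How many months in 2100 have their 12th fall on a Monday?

2

Check the 12th of each month of 2100: Jan 12: Tue, Feb 12: Fri, Mar 12: Fri, Apr 12: Mon, May 12: Wed, Jun 12: Sat, Jul 12: Mon, Aug 12: Thu, Sep 12: Sun, Oct 12: Tue, Nov 12: Fri, Dec 12: Sun.
Monday occurs in April, July — 2 months.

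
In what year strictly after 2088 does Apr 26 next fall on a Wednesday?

From one year to the next, a fixed date's weekday advances by 1, or by 2 when a Feb 29 lies between the two dates.
2088: April 26 is Monday.
2089: Tuesday (+1)
2090: Wednesday (+1)
Apr 26 falls on a Wednesday in 2090.

2090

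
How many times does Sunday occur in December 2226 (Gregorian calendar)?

5

December 2226 has 31 days and begins on Friday.
The first Sunday is December 3.
Sundays fall on 3, 10, 17, 24, 31 — that's 5.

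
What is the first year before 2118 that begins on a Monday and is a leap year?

Jan 1 advances by 2 weekdays after a leap year and by 1 after a common year.
2118: Jan 1 is Saturday.
2117: Friday
2116: Wednesday (leap)
2115: Tuesday
2114: Monday
2113: Sunday
2112: Friday (leap)
2111: Thursday
2110: Wednesday
2109: Tuesday
2108: Sunday (leap)
2107: Saturday
2106: Friday
2105: Thursday
2104: Tuesday (leap)
2103: Monday
2102: Sunday
2101: Saturday
2100: Friday
2099: Thursday
2098: Wednesday
2097: Tuesday
2096: Sunday (leap)
2095: Saturday
2094: Friday
2093: Thursday
2092: Tuesday (leap)
2091: Monday
2090: Sunday
2089: Saturday
2088: Thursday (leap)
2087: Wednesday
2086: Tuesday
2085: Monday
2084: Saturday (leap)
2083: Friday
2082: Thursday
2081: Wednesday
2080: Monday (leap)
2080 begins on a Monday and is a leap year.

2080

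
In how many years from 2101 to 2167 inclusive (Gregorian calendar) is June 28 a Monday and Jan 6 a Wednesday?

7

Check each year's weekday for June 28 and Jan 6:
  2101: Tue/Thu  2102: Wed/Fri  2103: Thu/Sat  2104: Sat/Sun  2105: Sun/Tue  2106: Mon/Wed ✓  2107: Tue/Thu  2108: Thu/Fri  2109: Fri/Sun  2110: Sat/Mon  2111: Sun/Tue  2112: Tue/Wed  2113: Wed/Fri  2114: Thu/Sat  …(39 more)…  2154: Fri/Sun  2155: Sat/Mon  2156: Mon/Tue  2157: Tue/Thu  2158: Wed/Fri  2159: Thu/Sat  2160: Sat/Sun  2161: Sun/Tue  2162: Mon/Wed ✓  2163: Tue/Thu  2164: Thu/Fri  2165: Fri/Sun  2166: Sat/Mon  2167: Sun/Tue
Both conditions hold in: 2106, 2117, 2123, 2134, 2145, 2151, 2162 — 7.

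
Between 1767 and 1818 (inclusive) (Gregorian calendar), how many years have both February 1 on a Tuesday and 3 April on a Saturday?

0

Check each year's weekday for February 1 and 3 April:
  1767: Sun/Fri  1768: Mon/Sun  1769: Wed/Mon  1770: Thu/Tue  1771: Fri/Wed  1772: Sat/Fri  1773: Mon/Sat  1774: Tue/Sun  1775: Wed/Mon  1776: Thu/Wed  1777: Sat/Thu  1778: Sun/Fri  1779: Mon/Sat  1780: Tue/Mon  …(24 more)…  1805: Fri/Wed  1806: Sat/Thu  1807: Sun/Fri  1808: Mon/Sun  1809: Wed/Mon  1810: Thu/Tue  1811: Fri/Wed  1812: Sat/Fri  1813: Mon/Sat  1814: Tue/Sun  1815: Wed/Mon  1816: Thu/Wed  1817: Sat/Thu  1818: Sun/Fri
Both conditions hold in: no year — 0.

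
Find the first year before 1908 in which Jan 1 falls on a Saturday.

Jan 1 advances by 2 weekdays after a leap year and by 1 after a common year.
1908: Jan 1 is Wednesday (leap).
1907: Tuesday
1906: Monday
1905: Sunday
1904: Friday (leap)
1903: Thursday
1902: Wednesday
1901: Tuesday
1900: Monday
1899: Sunday
1898: Saturday
1898 begins on a Saturday

1898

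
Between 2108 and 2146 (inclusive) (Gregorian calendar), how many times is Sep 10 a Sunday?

5

Track Sep 10's weekday year by year (advancing +1, or +2 across a Feb 29):
  2108: Mon  2109: Tue (+1)  2110: Wed (+1)  2111: Thu (+1)  2112: Sat (+2)
  2113: Sun (+1) ✓  2114: Mon (+1)  2115: Tue (+1)  2116: Thu (+2)  2117: Fri (+1)
  2118: Sat (+1)  2119: Sun (+1) ✓  2120: Tue (+2)  2121: Wed (+1)  … (11 more years) …
  2133: Thu (+1)  2134: Fri (+1)  2135: Sat (+1)  2136: Mon (+2)  2137: Tue (+1)
  2138: Wed (+1)  2139: Thu (+1)  2140: Sat (+2)  2141: Sun (+1) ✓  2142: Mon (+1)
  2143: Tue (+1)  2144: Thu (+2)  2145: Fri (+1)  2146: Sat (+1)
Sunday years: 2113, 2119, 2124, 2130, 2141 — 5 in total.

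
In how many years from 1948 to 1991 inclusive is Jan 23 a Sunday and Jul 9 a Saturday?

Check each year's weekday for Jan 23 and Jul 9:
  1948: Fri/Fri  1949: Sun/Sat ✓  1950: Mon/Sun  1951: Tue/Mon  1952: Wed/Wed  1953: Fri/Thu  1954: Sat/Fri  1955: Sun/Sat ✓  1956: Mon/Mon  1957: Wed/Tue  1958: Thu/Wed  1959: Fri/Thu  1960: Sat/Sat  1961: Mon/Sun  …(16 more)…  1978: Mon/Sun  1979: Tue/Mon  1980: Wed/Wed  1981: Fri/Thu  1982: Sat/Fri  1983: Sun/Sat ✓  1984: Mon/Mon  1985: Wed/Tue  1986: Thu/Wed  1987: Fri/Thu  1988: Sat/Sat  1989: Mon/Sun  1990: Tue/Mon  1991: Wed/Tue
Both conditions hold in: 1949, 1955, 1966, 1977, 1983 — 5.

5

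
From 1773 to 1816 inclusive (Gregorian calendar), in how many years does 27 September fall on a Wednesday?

Track 27 September's weekday year by year (advancing +1, or +2 across a Feb 29):
  1773: Mon  1774: Tue (+1)  1775: Wed (+1) ✓  1776: Fri (+2)  1777: Sat (+1)
  1778: Sun (+1)  1779: Mon (+1)  1780: Wed (+2) ✓  1781: Thu (+1)  1782: Fri (+1)
  1783: Sat (+1)  1784: Mon (+2)  1785: Tue (+1)  1786: Wed (+1) ✓  … (16 more years) …
  1803: Tue (+1)  1804: Thu (+2)  1805: Fri (+1)  1806: Sat (+1)  1807: Sun (+1)
  1808: Tue (+2)  1809: Wed (+1) ✓  1810: Thu (+1)  1811: Fri (+1)  1812: Sun (+2)
  1813: Mon (+1)  1814: Tue (+1)  1815: Wed (+1) ✓  1816: Fri (+2)
Wednesday years: 1775, 1780, 1786, 1797, 1809, 1815 — 6 in total.

6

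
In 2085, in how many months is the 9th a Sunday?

Check the 9th of each month of 2085: Jan 9: Tue, Feb 9: Fri, Mar 9: Fri, Apr 9: Mon, May 9: Wed, Jun 9: Sat, Jul 9: Mon, Aug 9: Thu, Sep 9: Sun, Oct 9: Tue, Nov 9: Fri, Dec 9: Sun.
Sunday occurs in September, December — 2 months.

2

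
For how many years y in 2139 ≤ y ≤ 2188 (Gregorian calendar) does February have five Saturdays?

February has 28 days (29 in leap years); it has five Saturdays when Saturday falls among the first (month-length − 28) days — i.e. when February 1 is Saturday in a leap year (never in a common year).
February 1 by year: 2139:Sun 2140:Mon 2141:Wed 2142:Thu 2143:Fri 2144:Sat✓ 2145:Mon 2146:Tue 2147:Wed 2148:Thu 2149:Sat 2150:Sun 2151:Mon 2152:Tue 2153:Thu …(20 more)… 2174:Tue 2175:Wed 2176:Thu 2177:Sat 2178:Sun 2179:Mon 2180:Tue 2181:Thu 2182:Fri 2183:Sat 2184:Sun 2185:Tue 2186:Wed 2187:Thu 2188:Fri
Years with five Saturdays: 2144, 2172 → 2.

2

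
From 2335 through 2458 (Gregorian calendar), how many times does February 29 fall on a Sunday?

4

Leap years in 2335–2458: 31 of them.
Feb 29 weekday advances by 5 (mod 7) from one leap year to the next four years later (or differs when a century non-leap intervenes).
Leap-day weekdays: 2336:Sat 2340:Thu 2344:Tue 2348:Sun✓ 2352:Fri 2356:Wed 2360:Mon 2364:Sat 2368:Thu 2372:Tue 2376:Sun✓ 2380:Fri 2384:Wed …(5 more)… 2408:Fri 2412:Wed 2416:Mon 2420:Sat 2424:Thu 2428:Tue 2432:Sun✓ 2436:Fri 2440:Wed 2444:Mon 2448:Sat 2452:Thu 2456:Tue
Sunday: 2348, 2376, 2404, 2432 → 4.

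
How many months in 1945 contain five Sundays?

4

A month of length L has five Sundays iff its first Sunday is on day ≤ L−28 (so day 1–3 in a 31-day month, 1–2 in a 30-day month, day 1 in a leap February).
Checking each month of 1945: Jan starts Mon (31d); Feb starts Thu (28d); Mar starts Thu (31d); Apr starts Sun (30d) ✓; May starts Tue (31d); Jun starts Fri (30d); Jul starts Sun (31d) ✓; Aug starts Wed (31d); Sep starts Sat (30d) ✓; Oct starts Mon (31d); Nov starts Thu (30d); Dec starts Sat (31d) ✓.
Five-Sunday months: April, July, September, December → 4.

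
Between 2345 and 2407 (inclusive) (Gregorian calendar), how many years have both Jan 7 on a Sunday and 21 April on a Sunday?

2

Check each year's weekday for Jan 7 and 21 April:
  2345: Sun/Sat  2346: Mon/Sun  2347: Tue/Mon  2348: Wed/Wed  2349: Fri/Thu  2350: Sat/Fri  2351: Sun/Sat  2352: Mon/Mon  2353: Wed/Tue  2354: Thu/Wed  2355: Fri/Thu  2356: Sat/Sat  2357: Mon/Sun  2358: Tue/Mon  …(35 more)…  2394: Fri/Thu  2395: Sat/Fri  2396: Sun/Sun ✓  2397: Tue/Mon  2398: Wed/Tue  2399: Thu/Wed  2400: Fri/Fri  2401: Sun/Sat  2402: Mon/Sun  2403: Tue/Mon  2404: Wed/Wed  2405: Fri/Thu  2406: Sat/Fri  2407: Sun/Sat
Both conditions hold in: 2368, 2396 — 2.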